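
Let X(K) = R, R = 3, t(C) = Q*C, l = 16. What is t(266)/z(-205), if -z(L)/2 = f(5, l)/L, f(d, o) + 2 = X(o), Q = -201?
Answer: -5480265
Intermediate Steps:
t(C) = -201*C
X(K) = 3
f(d, o) = 1 (f(d, o) = -2 + 3 = 1)
z(L) = -2/L
t(266)/z(-205) = (-201*266)/((-2/(-205))) = -53466/((-2*(-1/205))) = -53466/2/205 = -53466*205/2 = -5480265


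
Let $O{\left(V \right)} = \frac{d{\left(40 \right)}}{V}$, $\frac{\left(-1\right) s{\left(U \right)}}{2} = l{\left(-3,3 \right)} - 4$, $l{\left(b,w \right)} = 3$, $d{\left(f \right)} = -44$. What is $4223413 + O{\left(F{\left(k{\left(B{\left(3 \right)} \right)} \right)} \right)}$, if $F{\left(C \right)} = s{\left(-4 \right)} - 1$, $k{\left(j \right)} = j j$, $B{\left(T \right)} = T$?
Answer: $4223369$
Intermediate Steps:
$s{\left(U \right)} = 2$ ($s{\left(U \right)} = - 2 \left(3 - 4\right) = \left(-2\right) \left(-1\right) = 2$)
$k{\left(j \right)} = j^{2}$
$F{\left(C \right)} = 1$ ($F{\left(C \right)} = 2 - 1 = 1$)
$O{\left(V \right)} = - \frac{44}{V}$
$4223413 + O{\left(F{\left(k{\left(B{\left(3 \right)} \right)} \right)} \right)} = 4223413 - \frac{44}{1} = 4223413 - 44 = 4223369$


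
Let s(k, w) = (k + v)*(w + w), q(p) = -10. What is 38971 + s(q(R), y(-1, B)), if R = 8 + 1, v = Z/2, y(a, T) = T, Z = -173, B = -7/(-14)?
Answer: 77749/2 ≈ 38875.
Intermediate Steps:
B = ½ (B = -7*(-1/14) = ½ ≈ 0.50000)
v = -173/2 ≈ -86.500
R = 9
s(k, w) = 2*w*(-173/2 + k) (s(k, w) = (k - 173/2)*(w + w) = (-173/2 + k)*(2*w) = 2*w*(-173/2 + k))
38971 + s(q(R), y(-1, B)) = 38971 + (-173 + 2*(-10))/2 = 38971 + (-173 - 20)/2 = 38971 + (½)*(-193) = 38971 - 193/2 = 77749/2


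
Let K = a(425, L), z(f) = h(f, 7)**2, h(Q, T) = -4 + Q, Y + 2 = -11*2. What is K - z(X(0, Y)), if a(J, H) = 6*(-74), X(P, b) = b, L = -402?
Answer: -1228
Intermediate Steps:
Y = -24 (Y = -2 - 11*2 = -2 - 22 = -24)
a(J, H) = -444
z(f) = (-4 + f)**2
K = -444
K - z(X(0, Y)) = -444 - (-4 - 24)**2 = -444 - 1*(-28)**2 = -444 - 1*784 = -444 - 784 = -1228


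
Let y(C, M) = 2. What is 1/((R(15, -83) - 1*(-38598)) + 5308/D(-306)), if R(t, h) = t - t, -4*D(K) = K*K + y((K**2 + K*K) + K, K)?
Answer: 46819/1807109146 ≈ 2.5908e-5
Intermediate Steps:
D(K) = -1/2 - K**2/4 (D(K) = -(K*K + 2)/4 = -(K**2 + 2)/4 = -(2 + K**2)/4 = -1/2 - K**2/4)
R(t, h) = 0
1/((R(15, -83) - 1*(-38598)) + 5308/D(-306)) = 1/((0 - 1*(-38598)) + 5308/(-1/2 - 1/4*(-306)**2)) = 1/((0 + 38598) + 5308/(-1/2 - 1/4*93636)) = 1/(38598 + 5308/(-1/2 - 23409)) = 1/(38598 + 5308/(-46819/2)) = 1/(38598 + 5308*(-2/46819)) = 1/(38598 - 10616/46819) = 1/(1807109146/46819) = 46819/1807109146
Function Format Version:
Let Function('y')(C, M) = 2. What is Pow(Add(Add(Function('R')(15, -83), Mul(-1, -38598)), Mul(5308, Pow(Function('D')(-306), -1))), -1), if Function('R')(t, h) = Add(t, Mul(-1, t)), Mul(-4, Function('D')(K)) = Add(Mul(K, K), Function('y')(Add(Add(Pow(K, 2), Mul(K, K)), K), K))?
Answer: Rational(46819, 1807109146) ≈ 2.5908e-5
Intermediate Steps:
Function('D')(K) = Add(Rational(-1, 2), Mul(Rational(-1, 4), Pow(K, 2))) (Function('D')(K) = Mul(Rational(-1, 4), Add(Mul(K, K), 2)) = Mul(Rational(-1, 4), Add(Pow(K, 2), 2)) = Mul(Rational(-1, 4), Add(2, Pow(K, 2))) = Add(Rational(-1, 2), Mul(Rational(-1, 4), Pow(K, 2))))
Function('R')(t, h) = 0
Pow(Add(Add(Function('R')(15, -83), Mul(-1, -38598)), Mul(5308, Pow(Function('D')(-306), -1))), -1) = Pow(Add(Add(0, Mul(-1, -38598)), Mul(5308, Pow(Add(Rational(-1, 2), Mul(Rational(-1, 4), Pow(-306, 2))), -1))), -1) = Pow(Add(Add(0, 38598), Mul(5308, Pow(Add(Rational(-1, 2), Mul(Rational(-1, 4), 93636)), -1))), -1) = Pow(Add(38598, Mul(5308, Pow(Add(Rational(-1, 2), -23409), -1))), -1) = Pow(Add(38598, Mul(5308, Pow(Rational(-46819, 2), -1))), -1) = Pow(Add(38598, Mul(5308, Rational(-2, 46819))), -1) = Pow(Add(38598, Rational(-10616, 46819)), -1) = Pow(Rational(1807109146, 46819), -1) = Rational(46819, 1807109146)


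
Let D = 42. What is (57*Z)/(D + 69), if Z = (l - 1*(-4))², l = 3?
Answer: 931/37 ≈ 25.162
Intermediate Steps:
Z = 49 (Z = (3 - 1*(-4))² = (3 + 4)² = 7² = 49)
(57*Z)/(D + 69) = (57*49)/(42 + 69) = 2793/111 = 2793*(1/111) = 931/37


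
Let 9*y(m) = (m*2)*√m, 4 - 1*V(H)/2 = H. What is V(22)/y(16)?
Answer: -81/32 ≈ -2.5313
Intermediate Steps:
V(H) = 8 - 2*H
y(m) = 2*m^(3/2)/9 (y(m) = ((m*2)*√m)/9 = ((2*m)*√m)/9 = (2*m^(3/2))/9 = 2*m^(3/2)/9)
V(22)/y(16) = (8 - 2*22)/((2*16^(3/2)/9)) = (8 - 44)/(((2/9)*64)) = -36/128/9 = -36*9/128 = -81/32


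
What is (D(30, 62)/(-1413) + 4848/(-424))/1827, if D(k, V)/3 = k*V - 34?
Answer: -382204/45607401 ≈ -0.0083803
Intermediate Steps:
D(k, V) = -102 + 3*V*k (D(k, V) = 3*(k*V - 34) = 3*(V*k - 34) = 3*(-34 + V*k) = -102 + 3*V*k)
(D(30, 62)/(-1413) + 4848/(-424))/1827 = ((-102 + 3*62*30)/(-1413) + 4848/(-424))/1827 = ((-102 + 5580)*(-1/1413) + 4848*(-1/424))*(1/1827) = (5478*(-1/1413) - 606/53)*(1/1827) = (-1826/471 - 606/53)*(1/1827) = -382204/24963*1/1827 = -382204/45607401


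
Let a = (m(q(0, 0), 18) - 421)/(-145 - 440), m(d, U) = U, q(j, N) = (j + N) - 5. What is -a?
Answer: -31/45 ≈ -0.68889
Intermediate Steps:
q(j, N) = -5 + N + j (q(j, N) = (N + j) - 5 = -5 + N + j)
a = 31/45 (a = (18 - 421)/(-145 - 440) = -403/(-585) = -403*(-1/585) = 31/45 ≈ 0.68889)
-a = -1*31/45 = -31/45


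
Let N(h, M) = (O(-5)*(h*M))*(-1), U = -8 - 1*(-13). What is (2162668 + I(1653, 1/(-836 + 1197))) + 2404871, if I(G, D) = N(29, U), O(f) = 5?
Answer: 4566814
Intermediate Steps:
U = 5 (U = -8 + 13 = 5)
N(h, M) = -5*M*h (N(h, M) = (5*(h*M))*(-1) = (5*(M*h))*(-1) = (5*M*h)*(-1) = -5*M*h)
I(G, D) = -725 (I(G, D) = -5*5*29 = -725)
(2162668 + I(1653, 1/(-836 + 1197))) + 2404871 = (2162668 - 725) + 2404871 = 2161943 + 2404871 = 4566814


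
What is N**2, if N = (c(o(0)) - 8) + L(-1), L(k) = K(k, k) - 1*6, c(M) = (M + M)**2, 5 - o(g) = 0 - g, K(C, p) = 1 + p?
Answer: 7396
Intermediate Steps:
o(g) = 5 + g (o(g) = 5 - (0 - g) = 5 - (-1)*g = 5 + g)
c(M) = 4*M**2 (c(M) = (2*M)**2 = 4*M**2)
L(k) = -5 + k (L(k) = (1 + k) - 1*6 = (1 + k) - 6 = -5 + k)
N = 86 (N = (4*(5 + 0)**2 - 8) + (-5 - 1) = (4*5**2 - 8) - 6 = (4*25 - 8) - 6 = (100 - 8) - 6 = 92 - 6 = 86)
N**2 = 86**2 = 7396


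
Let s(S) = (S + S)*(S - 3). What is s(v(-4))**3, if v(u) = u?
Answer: 175616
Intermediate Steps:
s(S) = 2*S*(-3 + S) (s(S) = (2*S)*(-3 + S) = 2*S*(-3 + S))
s(v(-4))**3 = (2*(-4)*(-3 - 4))**3 = (2*(-4)*(-7))**3 = 56**3 = 175616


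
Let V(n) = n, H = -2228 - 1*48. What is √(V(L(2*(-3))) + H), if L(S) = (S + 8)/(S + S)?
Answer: I*√81942/6 ≈ 47.709*I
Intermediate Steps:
H = -2276 (H = -2228 - 48 = -2276)
L(S) = (8 + S)/(2*S) (L(S) = (8 + S)/((2*S)) = (8 + S)*(1/(2*S)) = (8 + S)/(2*S))
√(V(L(2*(-3))) + H) = √((8 + 2*(-3))/(2*((2*(-3)))) - 2276) = √((½)*(8 - 6)/(-6) - 2276) = √((½)*(-⅙)*2 - 2276) = √(-⅙ - 2276) = √(-13657/6) = I*√81942/6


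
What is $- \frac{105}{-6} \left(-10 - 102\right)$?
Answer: $-1960$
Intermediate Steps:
$- \frac{105}{-6} \left(-10 - 102\right) = \left(-105\right) \left(- \frac{1}{6}\right) \left(-112\right) = \frac{35}{2} \left(-112\right) = -1960$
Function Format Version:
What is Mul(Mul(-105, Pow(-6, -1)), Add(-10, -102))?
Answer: -1960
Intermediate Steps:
Mul(Mul(-105, Pow(-6, -1)), Add(-10, -102)) = Mul(Mul(-105, Rational(-1, 6)), -112) = Mul(Rational(35, 2), -112) = -1960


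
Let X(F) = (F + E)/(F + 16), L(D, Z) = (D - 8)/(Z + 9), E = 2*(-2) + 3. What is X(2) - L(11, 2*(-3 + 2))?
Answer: -47/126 ≈ -0.37302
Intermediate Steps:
E = -1 (E = -4 + 3 = -1)
L(D, Z) = (-8 + D)/(9 + Z)
X(F) = (-1 + F)/(16 + F) (X(F) = (F - 1)/(F + 16) = (-1 + F)/(16 + F))
X(2) - L(11, 2*(-3 + 2)) = (-1 + 2)/(16 + 2) - (-8 + 11)/(9 + 2*(-3 + 2)) = 1/18 - 3/(9 + 2*(-1)) = (1/18)*1 - 3/(9 - 2) = 1/18 - 3/7 = -47/126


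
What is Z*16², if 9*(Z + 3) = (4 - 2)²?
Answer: -5888/9 ≈ -654.22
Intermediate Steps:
Z = -23/9 (Z = -3 + (4 - 2)²/9 = -3 + (⅑)*2² = -3 + (⅑)*4 = -3 + 4/9 = -23/9 ≈ -2.5556)
Z*16² = -23/9*16² = -23/9*256 = -5888/9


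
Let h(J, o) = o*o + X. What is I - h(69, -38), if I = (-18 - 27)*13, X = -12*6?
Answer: -1957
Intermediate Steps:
X = -72
I = -585 (I = -45*13 = -585)
h(J, o) = -72 + o² (h(J, o) = o*o - 72 = o² - 72 = -72 + o²)
I - h(69, -38) = -585 - (-72 + (-38)²) = -585 - (-72 + 1444) = -585 - 1*1372 = -585 - 1372 = -1957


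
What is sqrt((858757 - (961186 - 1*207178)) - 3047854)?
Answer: I*sqrt(2943105) ≈ 1715.5*I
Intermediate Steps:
sqrt((858757 - (961186 - 1*207178)) - 3047854) = sqrt((858757 - (961186 - 207178)) - 3047854) = sqrt((858757 - 1*754008) - 3047854) = sqrt((858757 - 754008) - 3047854) = sqrt(104749 - 3047854) = sqrt(-2943105) = I*sqrt(2943105)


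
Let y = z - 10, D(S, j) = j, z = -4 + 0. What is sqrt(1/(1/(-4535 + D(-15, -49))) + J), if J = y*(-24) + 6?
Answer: I*sqrt(4242) ≈ 65.131*I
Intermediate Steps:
z = -4
y = -14 (y = -4 - 10 = -14)
J = 342 (J = -14*(-24) + 6 = 336 + 6 = 342)
sqrt(1/(1/(-4535 + D(-15, -49))) + J) = sqrt(1/(1/(-4535 - 49)) + 342) = sqrt(1/(1/(-4584)) + 342) = sqrt(1/(-1/4584) + 342) = sqrt(-4584 + 342) = sqrt(-4242) = I*sqrt(4242)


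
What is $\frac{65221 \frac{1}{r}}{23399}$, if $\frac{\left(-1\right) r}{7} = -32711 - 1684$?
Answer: $\frac{65221}{5633660235} \approx 1.1577 \cdot 10^{-5}$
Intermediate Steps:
$r = 240765$ ($r = - 7 \left(-32711 - 1684\right) = \left(-7\right) \left(-34395\right) = 240765$)
$\frac{65221 \frac{1}{r}}{23399} = \frac{65221 \cdot \frac{1}{240765}}{23399} = 65221 \cdot \frac{1}{240765} \cdot \frac{1}{23399} = \frac{65221}{240765} \cdot \frac{1}{23399} = \frac{65221}{5633660235}$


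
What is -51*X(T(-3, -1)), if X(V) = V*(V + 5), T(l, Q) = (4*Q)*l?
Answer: -10404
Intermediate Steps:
T(l, Q) = 4*Q*l
X(V) = V*(5 + V)
-51*X(T(-3, -1)) = -51*4*(-1)*(-3)*(5 + 4*(-1)*(-3)) = -612*(5 + 12) = -612*17 = -51*204 = -10404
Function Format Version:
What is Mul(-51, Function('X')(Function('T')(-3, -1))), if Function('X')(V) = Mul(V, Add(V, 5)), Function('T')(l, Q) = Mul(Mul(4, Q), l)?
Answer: -10404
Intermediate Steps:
Function('T')(l, Q) = Mul(4, Q, l)
Function('X')(V) = Mul(V, Add(5, V))
Mul(-51, Function('X')(Function('T')(-3, -1))) = Mul(-51, Mul(Mul(4, -1, -3), Add(5, Mul(4, -1, -3)))) = Mul(-51, Mul(12, Add(5, 12))) = Mul(-51, Mul(12, 17)) = Mul(-51, 204) = -10404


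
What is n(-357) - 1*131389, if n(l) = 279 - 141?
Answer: -131251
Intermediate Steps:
n(l) = 138
n(-357) - 1*131389 = 138 - 1*131389 = 138 - 131389 = -131251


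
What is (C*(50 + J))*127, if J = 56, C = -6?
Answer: -80772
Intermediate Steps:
(C*(50 + J))*127 = -6*(50 + 56)*127 = -6*106*127 = -636*127 = -80772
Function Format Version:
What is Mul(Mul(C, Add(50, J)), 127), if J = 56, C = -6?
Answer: -80772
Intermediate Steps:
Mul(Mul(C, Add(50, J)), 127) = Mul(Mul(-6, Add(50, 56)), 127) = Mul(Mul(-6, 106), 127) = Mul(-636, 127) = -80772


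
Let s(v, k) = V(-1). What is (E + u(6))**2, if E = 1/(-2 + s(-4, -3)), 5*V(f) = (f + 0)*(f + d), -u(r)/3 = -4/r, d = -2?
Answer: 81/49 ≈ 1.6531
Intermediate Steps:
u(r) = 12/r (u(r) = -(-12)/r = 12/r)
V(f) = f*(-2 + f)/5 (V(f) = ((f + 0)*(f - 2))/5 = (f*(-2 + f))/5 = f*(-2 + f)/5)
s(v, k) = 3/5 (s(v, k) = (1/5)*(-1)*(-2 - 1) = (1/5)*(-1)*(-3) = 3/5)
E = -5/7 (E = 1/(-2 + 3/5) = 1/(-7/5) = -5/7 ≈ -0.71429)
(E + u(6))**2 = (-5/7 + 12/6)**2 = (-5/7 + 12*(1/6))**2 = (-5/7 + 2)**2 = (9/7)**2 = 81/49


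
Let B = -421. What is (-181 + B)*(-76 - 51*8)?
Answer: 291368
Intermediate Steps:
(-181 + B)*(-76 - 51*8) = (-181 - 421)*(-76 - 51*8) = -602*(-76 - 408) = -602*(-484) = 291368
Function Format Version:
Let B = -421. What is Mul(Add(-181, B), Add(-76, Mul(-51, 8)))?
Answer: 291368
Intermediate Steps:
Mul(Add(-181, B), Add(-76, Mul(-51, 8))) = Mul(Add(-181, -421), Add(-76, Mul(-51, 8))) = Mul(-602, Add(-76, -408)) = Mul(-602, -484) = 291368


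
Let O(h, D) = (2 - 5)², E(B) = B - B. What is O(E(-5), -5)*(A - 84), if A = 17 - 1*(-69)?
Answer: 18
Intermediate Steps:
A = 86 (A = 17 + 69 = 86)
E(B) = 0
O(h, D) = 9 (O(h, D) = (-3)² = 9)
O(E(-5), -5)*(A - 84) = 9*(86 - 84) = 9*2 = 18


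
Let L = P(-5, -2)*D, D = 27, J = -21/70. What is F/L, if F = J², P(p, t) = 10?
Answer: 1/3000 ≈ 0.00033333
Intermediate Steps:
J = -3/10 (J = -21*1/70 = -3/10 ≈ -0.30000)
F = 9/100 (F = (-3/10)² = 9/100 ≈ 0.090000)
L = 270 (L = 10*27 = 270)
F/L = (9/100)/270 = (9/100)*(1/270) = 1/3000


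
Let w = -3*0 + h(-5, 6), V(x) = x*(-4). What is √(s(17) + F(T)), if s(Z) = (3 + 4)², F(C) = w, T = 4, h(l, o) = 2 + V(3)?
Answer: √39 ≈ 6.2450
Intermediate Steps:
V(x) = -4*x
h(l, o) = -10 (h(l, o) = 2 - 4*3 = 2 - 12 = -10)
w = -10 (w = -3*0 - 10 = 0 - 10 = -10)
F(C) = -10
s(Z) = 49 (s(Z) = 7² = 49)
√(s(17) + F(T)) = √(49 - 10) = √39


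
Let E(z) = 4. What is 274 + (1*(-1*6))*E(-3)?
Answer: 250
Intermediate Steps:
274 + (1*(-1*6))*E(-3) = 274 + (1*(-1*6))*4 = 274 + (1*(-6))*4 = 274 - 6*4 = 274 - 24 = 250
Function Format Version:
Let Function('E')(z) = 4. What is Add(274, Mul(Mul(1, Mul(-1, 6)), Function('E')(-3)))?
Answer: 250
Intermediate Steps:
Add(274, Mul(Mul(1, Mul(-1, 6)), Function('E')(-3))) = Add(274, Mul(Mul(1, Mul(-1, 6)), 4)) = Add(274, Mul(Mul(1, -6), 4)) = Add(274, Mul(-6, 4)) = Add(274, -24) = 250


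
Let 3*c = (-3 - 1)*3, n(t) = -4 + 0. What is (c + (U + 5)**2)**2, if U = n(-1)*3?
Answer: 2025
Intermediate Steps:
n(t) = -4
U = -12 (U = -4*3 = -12)
c = -4 (c = ((-3 - 1)*3)/3 = (-4*3)/3 = (1/3)*(-12) = -4)
(c + (U + 5)**2)**2 = (-4 + (-12 + 5)**2)**2 = (-4 + (-7)**2)**2 = (-4 + 49)**2 = 45**2 = 2025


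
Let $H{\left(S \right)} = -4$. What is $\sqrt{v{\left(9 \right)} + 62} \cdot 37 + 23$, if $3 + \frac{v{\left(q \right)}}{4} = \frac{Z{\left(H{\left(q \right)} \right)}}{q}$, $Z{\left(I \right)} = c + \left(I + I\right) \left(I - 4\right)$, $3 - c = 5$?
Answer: $23 + \frac{37 \sqrt{698}}{3} \approx 348.84$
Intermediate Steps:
$c = -2$ ($c = 3 - 5 = -2$)
$Z{\left(I \right)} = -2 + 2 I \left(-4 + I\right)$ ($Z{\left(I \right)} = -2 + \left(I + I\right) \left(I - 4\right) = -2 + 2 I \left(-4 + I\right)$)
$v{\left(q \right)} = -12 + \frac{248}{q}$ ($v{\left(q \right)} = -12 + 4 \frac{-2 - -32 + 2 \left(-4\right)^{2}}{q} = -12 + 4 \frac{-2 + 32 + 2 \cdot 16}{q} = -12 + 4 \frac{-2 + 32 + 32}{q} = -12 + 4 \frac{62}{q} = -12 + \frac{248}{q}$)
$\sqrt{v{\left(9 \right)} + 62} \cdot 37 + 23 = \sqrt{\left(-12 + \frac{248}{9}\right) + 62} \cdot 37 + 23 = \sqrt{\frac{140}{9} + 62} \cdot 37 + 23 = \sqrt{\frac{698}{9}} \cdot 37 + 23 = \frac{\sqrt{698}}{3} \cdot 37 + 23 = \frac{37 \sqrt{698}}{3} + 23 = 23 + \frac{37 \sqrt{698}}{3}$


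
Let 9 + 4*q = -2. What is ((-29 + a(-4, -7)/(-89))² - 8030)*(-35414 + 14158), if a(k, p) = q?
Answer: 2421409418927/15842 ≈ 1.5285e+8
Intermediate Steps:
q = -11/4 (q = -9/4 + (¼)*(-2) = -9/4 - ½ = -11/4 ≈ -2.7500)
a(k, p) = -11/4
((-29 + a(-4, -7)/(-89))² - 8030)*(-35414 + 14158) = ((-29 - 11/4/(-89))² - 8030)*(-35414 + 14158) = ((-29 - 11/4*(-1/89))² - 8030)*(-21256) = ((-29 + 11/356)² - 8030)*(-21256) = ((-10313/356)² - 8030)*(-21256) = (106357969/126736 - 8030)*(-21256) = -911332111/126736*(-21256) = 2421409418927/15842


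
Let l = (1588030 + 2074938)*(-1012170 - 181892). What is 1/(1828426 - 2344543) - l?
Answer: 2257398158219089871/516117 ≈ 4.3738e+12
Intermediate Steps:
l = -4373810896016 (l = 3662968*(-1194062) = -4373810896016)
1/(1828426 - 2344543) - l = 1/(1828426 - 2344543) - 1*(-4373810896016) = 1/(-516117) + 4373810896016 = -1/516117 + 4373810896016 = 2257398158219089871/516117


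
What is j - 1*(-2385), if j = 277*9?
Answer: 4878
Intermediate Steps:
j = 2493
j - 1*(-2385) = 2493 - 1*(-2385) = 2493 + 2385 = 4878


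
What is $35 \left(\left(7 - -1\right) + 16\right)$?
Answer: $840$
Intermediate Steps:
$35 \left(\left(7 - -1\right) + 16\right) = 35 \left(\left(7 + 1\right) + 16\right) = 35 \left(8 + 16\right) = 35 \cdot 24 = 840$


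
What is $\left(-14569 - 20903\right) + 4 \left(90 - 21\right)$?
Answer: $-35196$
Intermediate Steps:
$\left(-14569 - 20903\right) + 4 \left(90 - 21\right) = -35472 + 4 \cdot 69 = -35472 + 276 = -35196$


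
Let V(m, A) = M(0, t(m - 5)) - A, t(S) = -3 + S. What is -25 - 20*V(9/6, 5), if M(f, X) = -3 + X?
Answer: 265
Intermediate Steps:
V(m, A) = -11 + m - A (V(m, A) = (-3 + (-3 + (m - 5))) - A = (-3 + (-3 + (-5 + m))) - A = (-3 + (-8 + m)) - A = (-11 + m) - A = -11 + m - A)
-25 - 20*V(9/6, 5) = -25 - 20*(-11 + 9/6 - 1*5) = -25 - 20*(-11 + 9*(⅙) - 5) = -25 - 20*(-11 + 3/2 - 5) = -25 - 20*(-29/2) = -25 + 290 = 265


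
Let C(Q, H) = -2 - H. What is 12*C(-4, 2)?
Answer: -48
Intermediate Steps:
12*C(-4, 2) = 12*(-2 - 1*2) = 12*(-2 - 2) = 12*(-4) = -48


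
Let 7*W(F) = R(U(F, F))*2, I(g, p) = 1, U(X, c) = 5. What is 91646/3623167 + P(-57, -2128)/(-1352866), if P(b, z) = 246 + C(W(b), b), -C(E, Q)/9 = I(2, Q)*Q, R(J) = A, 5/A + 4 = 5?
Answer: 121234773683/4901659446622 ≈ 0.024733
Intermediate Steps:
A = 5 (A = 5/(-4 + 5) = 5/1 = 5*1 = 5)
R(J) = 5
W(F) = 10/7 (W(F) = (5*2)/7 = (⅐)*10 = 10/7)
C(E, Q) = -9*Q
P(b, z) = 246 - 9*b
91646/3623167 + P(-57, -2128)/(-1352866) = 91646/3623167 + (246 - 9*(-57))/(-1352866) = 91646*(1/3623167) + (246 + 513)*(-1/1352866) = 91646/3623167 + 759*(-1/1352866) = 91646/3623167 - 759/1352866 = 121234773683/4901659446622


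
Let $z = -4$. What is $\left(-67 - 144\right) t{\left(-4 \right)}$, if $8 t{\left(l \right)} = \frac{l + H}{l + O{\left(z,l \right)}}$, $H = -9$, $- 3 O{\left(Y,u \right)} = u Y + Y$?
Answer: $- \frac{2743}{64} \approx -42.859$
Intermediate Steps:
$O{\left(Y,u \right)} = - \frac{Y}{3} - \frac{Y u}{3}$ ($O{\left(Y,u \right)} = - \frac{u Y + Y}{3} = - \frac{Y u + Y}{3} = - \frac{Y + Y u}{3} = - \frac{Y}{3} - \frac{Y u}{3}$)
$t{\left(l \right)} = \frac{-9 + l}{8 \left(\frac{4}{3} + \frac{7 l}{3}\right)}$ ($t{\left(l \right)} = \frac{\left(l - 9\right) \frac{1}{l - - \frac{4 \left(1 + l\right)}{3}}}{8} = \frac{\left(-9 + l\right) \frac{1}{l + \left(\frac{4}{3} + \frac{4 l}{3}\right)}}{8} = \frac{\left(-9 + l\right) \frac{1}{\frac{4}{3} + \frac{7 l}{3}}}{8} = \frac{\frac{1}{\frac{4}{3} + \frac{7 l}{3}} \left(-9 + l\right)}{8} = \frac{-9 + l}{8 \left(\frac{4}{3} + \frac{7 l}{3}\right)}$)
$\left(-67 - 144\right) t{\left(-4 \right)} = \left(-67 - 144\right) \frac{3 \left(-9 - 4\right)}{8 \left(4 + 7 \left(-4\right)\right)} = - 211 \cdot \frac{3}{8} \frac{1}{4 - 28} \left(-13\right) = - 211 \cdot \frac{3}{8} \frac{1}{-24} \left(-13\right) = - 211 \cdot \frac{3}{8} \left(- \frac{1}{24}\right) \left(-13\right) = \left(-211\right) \frac{13}{64} = - \frac{2743}{64}$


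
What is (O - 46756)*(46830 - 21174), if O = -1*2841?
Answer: -1272460632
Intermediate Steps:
O = -2841
(O - 46756)*(46830 - 21174) = (-2841 - 46756)*(46830 - 21174) = -49597*25656 = -1272460632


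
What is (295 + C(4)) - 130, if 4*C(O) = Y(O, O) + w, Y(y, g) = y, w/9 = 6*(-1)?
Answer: 305/2 ≈ 152.50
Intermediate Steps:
w = -54 (w = 9*(6*(-1)) = 9*(-6) = -54)
C(O) = -27/2 + O/4 (C(O) = (O - 54)/4 = (-54 + O)/4 = -27/2 + O/4)
(295 + C(4)) - 130 = (295 + (-27/2 + (¼)*4)) - 130 = (295 + (-27/2 + 1)) - 130 = (295 - 25/2) - 130 = 565/2 - 130 = 305/2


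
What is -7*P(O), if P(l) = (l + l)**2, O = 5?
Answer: -700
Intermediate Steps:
P(l) = 4*l**2 (P(l) = (2*l)**2 = 4*l**2)
-7*P(O) = -28*5**2 = -28*25 = -7*100 = -700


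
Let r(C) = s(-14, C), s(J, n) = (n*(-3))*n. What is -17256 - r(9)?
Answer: -17013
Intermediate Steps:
s(J, n) = -3*n² (s(J, n) = (-3*n)*n = -3*n²)
r(C) = -3*C²
-17256 - r(9) = -17256 - (-3)*9² = -17256 - (-3)*81 = -17256 - 1*(-243) = -17256 + 243 = -17013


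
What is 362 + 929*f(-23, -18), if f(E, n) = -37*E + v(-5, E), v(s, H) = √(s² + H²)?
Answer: 790941 + 929*√554 ≈ 8.1281e+5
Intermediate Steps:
v(s, H) = √(H² + s²)
f(E, n) = √(25 + E²) - 37*E (f(E, n) = -37*E + √(E² + (-5)²) = -37*E + √(E² + 25) = -37*E + √(25 + E²) = √(25 + E²) - 37*E)
362 + 929*f(-23, -18) = 362 + 929*(√(25 + (-23)²) - 37*(-23)) = 362 + 929*(√(25 + 529) + 851) = 362 + 929*(√554 + 851) = 362 + 929*(851 + √554) = 362 + (790579 + 929*√554) = 790941 + 929*√554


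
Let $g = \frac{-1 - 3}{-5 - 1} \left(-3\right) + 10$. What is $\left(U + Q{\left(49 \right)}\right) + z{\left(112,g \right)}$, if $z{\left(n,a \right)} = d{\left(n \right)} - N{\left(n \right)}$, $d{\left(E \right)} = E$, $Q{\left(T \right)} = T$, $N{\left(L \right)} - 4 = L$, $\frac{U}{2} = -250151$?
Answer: $-500257$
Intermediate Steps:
$U = -500302$ ($U = 2 \left(-250151\right) = -500302$)
$N{\left(L \right)} = 4 + L$
$g = 8$ ($g = - \frac{4}{-6} \left(-3\right) + 10 = \left(-4\right) \left(- \frac{1}{6}\right) \left(-3\right) + 10 = \frac{2}{3} \left(-3\right) + 10 = -2 + 10 = 8$)
$z{\left(n,a \right)} = -4$ ($z{\left(n,a \right)} = n - \left(4 + n\right) = -4$)
$\left(U + Q{\left(49 \right)}\right) + z{\left(112,g \right)} = \left(-500302 + 49\right) - 4 = -500253 - 4 = -500257$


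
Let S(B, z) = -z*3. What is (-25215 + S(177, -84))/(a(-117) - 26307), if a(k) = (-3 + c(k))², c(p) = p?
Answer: 8321/3969 ≈ 2.0965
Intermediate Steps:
S(B, z) = -3*z
a(k) = (-3 + k)²
(-25215 + S(177, -84))/(a(-117) - 26307) = (-25215 - 3*(-84))/((-3 - 117)² - 26307) = (-25215 + 252)/((-120)² - 26307) = -24963/(14400 - 26307) = -24963/(-11907) = -24963*(-1/11907) = 8321/3969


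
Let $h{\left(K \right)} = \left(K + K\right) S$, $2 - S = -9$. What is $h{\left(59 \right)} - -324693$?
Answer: $325991$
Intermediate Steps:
$S = 11$ ($S = 2 - -9 = 2 + 9 = 11$)
$h{\left(K \right)} = 22 K$ ($h{\left(K \right)} = \left(K + K\right) 11 = 2 K 11 = 22 K$)
$h{\left(59 \right)} - -324693 = 22 \cdot 59 - -324693 = 1298 + 324693 = 325991$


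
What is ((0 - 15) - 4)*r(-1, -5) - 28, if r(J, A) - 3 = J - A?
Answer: -161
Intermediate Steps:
r(J, A) = 3 + J - A (r(J, A) = 3 + (J - A) = 3 + J - A)
((0 - 15) - 4)*r(-1, -5) - 28 = ((0 - 15) - 4)*(3 - 1 - 1*(-5)) - 28 = (-15 - 4)*(3 - 1 + 5) - 28 = -19*7 - 28 = -133 - 28 = -161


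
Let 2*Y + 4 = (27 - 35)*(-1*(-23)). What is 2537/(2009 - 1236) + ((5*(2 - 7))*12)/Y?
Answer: 235189/36331 ≈ 6.4735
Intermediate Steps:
Y = -94 (Y = -2 + ((27 - 35)*(-1*(-23)))/2 = -2 + (-8*23)/2 = -2 + (1/2)*(-184) = -2 - 92 = -94)
2537/(2009 - 1236) + ((5*(2 - 7))*12)/Y = 2537/(2009 - 1236) + ((5*(2 - 7))*12)/(-94) = 2537/773 + ((5*(-5))*12)*(-1/94) = 2537*(1/773) - 25*12*(-1/94) = 2537/773 - 300*(-1/94) = 2537/773 + 150/47 = 235189/36331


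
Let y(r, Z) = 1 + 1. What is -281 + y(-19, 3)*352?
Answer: 423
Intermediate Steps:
y(r, Z) = 2
-281 + y(-19, 3)*352 = -281 + 2*352 = -281 + 704 = 423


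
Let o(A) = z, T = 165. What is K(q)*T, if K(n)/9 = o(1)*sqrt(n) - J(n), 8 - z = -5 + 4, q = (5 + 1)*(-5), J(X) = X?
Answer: 44550 + 13365*I*sqrt(30) ≈ 44550.0 + 73203.0*I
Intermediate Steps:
q = -30 (q = 6*(-5) = -30)
z = 9 (z = 8 - (-5 + 4) = 8 - 1*(-1) = 8 + 1 = 9)
o(A) = 9
K(n) = -9*n + 81*sqrt(n) (K(n) = 9*(9*sqrt(n) - n) = 9*(-n + 9*sqrt(n)) = -9*n + 81*sqrt(n))
K(q)*T = (-9*(-30) + 81*sqrt(-30))*165 = (270 + 81*(I*sqrt(30)))*165 = (270 + 81*I*sqrt(30))*165 = 44550 + 13365*I*sqrt(30)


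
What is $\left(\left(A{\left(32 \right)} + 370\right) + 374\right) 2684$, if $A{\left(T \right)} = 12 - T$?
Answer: $1943216$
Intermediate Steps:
$\left(\left(A{\left(32 \right)} + 370\right) + 374\right) 2684 = \left(\left(\left(12 - 32\right) + 370\right) + 374\right) 2684 = \left(\left(-20 + 370\right) + 374\right) 2684 = \left(350 + 374\right) 2684 = 724 \cdot 2684 = 1943216$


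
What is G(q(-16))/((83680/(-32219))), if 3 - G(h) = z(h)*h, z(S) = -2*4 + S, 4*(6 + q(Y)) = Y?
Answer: 5702763/83680 ≈ 68.150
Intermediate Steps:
q(Y) = -6 + Y/4
z(S) = -8 + S
G(h) = 3 - h*(-8 + h) (G(h) = 3 - (-8 + h)*h = 3 - h*(-8 + h))
G(q(-16))/((83680/(-32219))) = (3 - (-6 + (¼)*(-16))*(-8 + (-6 + (¼)*(-16))))/((83680/(-32219))) = (3 - (-6 - 4)*(-8 + (-6 - 4)))/((83680*(-1/32219))) = (3 - 1*(-10)*(-8 - 10))/(-83680/32219) = (3 - 1*(-10)*(-18))*(-32219/83680) = (3 - 180)*(-32219/83680) = -177*(-32219/83680) = 5702763/83680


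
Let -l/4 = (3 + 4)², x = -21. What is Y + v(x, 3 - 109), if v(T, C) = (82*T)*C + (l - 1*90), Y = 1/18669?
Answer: 3402350575/18669 ≈ 1.8225e+5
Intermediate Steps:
l = -196 (l = -4*(3 + 4)² = -4*7² = -4*49 = -196)
Y = 1/18669 ≈ 5.3565e-5
v(T, C) = -286 + 82*C*T (v(T, C) = (82*T)*C + (-196 - 1*90) = 82*C*T + (-196 - 90) = 82*C*T - 286 = -286 + 82*C*T)
Y + v(x, 3 - 109) = 1/18669 + (-286 + 82*(3 - 109)*(-21)) = 1/18669 + (-286 + 82*(-106)*(-21)) = 1/18669 + (-286 + 182532) = 1/18669 + 182246 = 3402350575/18669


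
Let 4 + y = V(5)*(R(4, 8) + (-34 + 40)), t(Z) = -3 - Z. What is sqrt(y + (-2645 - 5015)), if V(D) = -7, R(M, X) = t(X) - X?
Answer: I*sqrt(7573) ≈ 87.023*I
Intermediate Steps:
R(M, X) = -3 - 2*X (R(M, X) = (-3 - X) - X = -3 - 2*X)
y = 87 (y = -4 - 7*((-3 - 2*8) + (-34 + 40)) = -4 - 7*((-3 - 16) + 6) = -4 - 7*(-19 + 6) = -4 - 7*(-13) = -4 + 91 = 87)
sqrt(y + (-2645 - 5015)) = sqrt(87 + (-2645 - 5015)) = sqrt(87 - 7660) = sqrt(-7573) = I*sqrt(7573)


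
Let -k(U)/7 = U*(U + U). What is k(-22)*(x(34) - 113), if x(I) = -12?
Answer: 847000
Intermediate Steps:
k(U) = -14*U² (k(U) = -7*U*(U + U) = -7*U*2*U = -14*U²)
k(-22)*(x(34) - 113) = (-14*(-22)²)*(-12 - 113) = -14*484*(-125) = -6776*(-125) = 847000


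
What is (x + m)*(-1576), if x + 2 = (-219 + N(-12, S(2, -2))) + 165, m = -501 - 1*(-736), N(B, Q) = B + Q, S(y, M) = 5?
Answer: -271072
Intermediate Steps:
m = 235 (m = -501 + 736 = 235)
x = -63 (x = -2 + ((-219 + (-12 + 5)) + 165) = -2 + ((-219 - 7) + 165) = -2 + (-226 + 165) = -2 - 61 = -63)
(x + m)*(-1576) = (-63 + 235)*(-1576) = 172*(-1576) = -271072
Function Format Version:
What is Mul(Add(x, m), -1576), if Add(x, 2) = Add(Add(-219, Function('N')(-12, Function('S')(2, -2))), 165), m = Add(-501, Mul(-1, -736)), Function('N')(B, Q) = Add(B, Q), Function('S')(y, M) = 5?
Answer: -271072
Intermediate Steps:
m = 235 (m = Add(-501, 736) = 235)
x = -63 (x = Add(-2, Add(Add(-219, Add(-12, 5)), 165)) = Add(-2, Add(Add(-219, -7), 165)) = Add(-2, Add(-226, 165)) = Add(-2, -61) = -63)
Mul(Add(x, m), -1576) = Mul(Add(-63, 235), -1576) = Mul(172, -1576) = -271072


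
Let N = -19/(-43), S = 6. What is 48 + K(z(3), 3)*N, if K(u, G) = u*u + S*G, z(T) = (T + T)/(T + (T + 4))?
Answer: 60321/1075 ≈ 56.113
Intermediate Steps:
N = 19/43 (N = -19*(-1/43) = 19/43 ≈ 0.44186)
z(T) = 2*T/(4 + 2*T) (z(T) = (2*T)/(T + (4 + T)) = (2*T)/(4 + 2*T) = 2*T/(4 + 2*T))
K(u, G) = u² + 6*G (K(u, G) = u*u + 6*G = u² + 6*G)
48 + K(z(3), 3)*N = 48 + ((3/(2 + 3))² + 6*3)*(19/43) = 48 + ((3/5)² + 18)*(19/43) = 48 + ((3*(⅕))² + 18)*(19/43) = 48 + ((⅗)² + 18)*(19/43) = 48 + (9/25 + 18)*(19/43) = 48 + (459/25)*(19/43) = 48 + 8721/1075 = 60321/1075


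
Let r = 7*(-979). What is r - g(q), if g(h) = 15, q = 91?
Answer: -6868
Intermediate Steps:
r = -6853
r - g(q) = -6853 - 1*15 = -6853 - 15 = -6868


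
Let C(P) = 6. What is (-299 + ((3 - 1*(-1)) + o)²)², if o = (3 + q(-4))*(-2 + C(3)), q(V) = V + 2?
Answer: 55225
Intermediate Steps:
q(V) = 2 + V
o = 4 (o = (3 + (2 - 4))*(-2 + 6) = (3 - 2)*4 = 1*4 = 4)
(-299 + ((3 - 1*(-1)) + o)²)² = (-299 + ((3 - 1*(-1)) + 4)²)² = (-299 + ((3 + 1) + 4)²)² = (-299 + (4 + 4)²)² = (-299 + 8²)² = (-299 + 64)² = (-235)² = 55225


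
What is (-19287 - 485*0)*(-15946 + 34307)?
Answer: -354128607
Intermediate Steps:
(-19287 - 485*0)*(-15946 + 34307) = (-19287 + 0)*18361 = -19287*18361 = -354128607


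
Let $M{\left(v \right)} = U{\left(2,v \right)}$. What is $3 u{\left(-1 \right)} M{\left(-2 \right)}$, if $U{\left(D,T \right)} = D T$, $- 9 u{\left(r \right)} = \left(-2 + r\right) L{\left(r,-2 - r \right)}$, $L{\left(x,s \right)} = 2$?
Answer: $-8$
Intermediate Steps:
$u{\left(r \right)} = \frac{4}{9} - \frac{2 r}{9}$ ($u{\left(r \right)} = - \frac{\left(-2 + r\right) 2}{9} = - \frac{-4 + 2 r}{9} = \frac{4}{9} - \frac{2 r}{9}$)
$M{\left(v \right)} = 2 v$
$3 u{\left(-1 \right)} M{\left(-2 \right)} = 3 \left(\frac{4}{9} - - \frac{2}{9}\right) 2 \left(-2\right) = 3 \left(\frac{4}{9} + \frac{2}{9}\right) \left(-4\right) = 3 \cdot \frac{2}{3} \left(-4\right) = 2 \left(-4\right) = -8$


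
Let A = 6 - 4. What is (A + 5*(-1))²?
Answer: 9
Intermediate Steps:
A = 2
(A + 5*(-1))² = (2 + 5*(-1))² = (2 - 5)² = (-3)² = 9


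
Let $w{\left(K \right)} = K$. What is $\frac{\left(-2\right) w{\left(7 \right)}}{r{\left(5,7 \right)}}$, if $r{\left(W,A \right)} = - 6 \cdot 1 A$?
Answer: $\frac{1}{3} \approx 0.33333$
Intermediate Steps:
$r{\left(W,A \right)} = - 6 A$
$\frac{\left(-2\right) w{\left(7 \right)}}{r{\left(5,7 \right)}} = \frac{\left(-2\right) 7}{\left(-6\right) 7} = - \frac{14}{-42} = \left(-14\right) \left(- \frac{1}{42}\right) = \frac{1}{3}$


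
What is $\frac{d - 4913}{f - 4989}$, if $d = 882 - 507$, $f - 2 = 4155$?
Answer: $\frac{2269}{416} \approx 5.4543$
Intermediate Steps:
$f = 4157$ ($f = 2 + 4155 = 4157$)
$d = 375$
$\frac{d - 4913}{f - 4989} = \frac{375 - 4913}{4157 - 4989} = - \frac{4538}{-832} = \left(-4538\right) \left(- \frac{1}{832}\right) = \frac{2269}{416}$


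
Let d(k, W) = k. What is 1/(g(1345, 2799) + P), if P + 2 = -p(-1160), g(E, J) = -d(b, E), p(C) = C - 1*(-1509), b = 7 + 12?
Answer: -1/370 ≈ -0.0027027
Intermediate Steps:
b = 19
p(C) = 1509 + C (p(C) = C + 1509 = 1509 + C)
g(E, J) = -19 (g(E, J) = -1*19 = -19)
P = -351 (P = -2 - (1509 - 1160) = -2 - 1*349 = -2 - 349 = -351)
1/(g(1345, 2799) + P) = 1/(-19 - 351) = 1/(-370) = -1/370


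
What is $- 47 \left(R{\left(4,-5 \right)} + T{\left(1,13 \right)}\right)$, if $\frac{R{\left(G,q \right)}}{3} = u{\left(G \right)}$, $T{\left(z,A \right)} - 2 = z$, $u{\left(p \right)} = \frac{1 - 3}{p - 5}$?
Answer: $-423$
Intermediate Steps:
$u{\left(p \right)} = - \frac{2}{-5 + p}$
$T{\left(z,A \right)} = 2 + z$
$R{\left(G,q \right)} = - \frac{6}{-5 + G}$ ($R{\left(G,q \right)} = 3 \left(- \frac{2}{-5 + G}\right) = - \frac{6}{-5 + G}$)
$- 47 \left(R{\left(4,-5 \right)} + T{\left(1,13 \right)}\right) = - 47 \left(- \frac{6}{-5 + 4} + \left(2 + 1\right)\right) = - 47 \left(- \frac{6}{-1} + 3\right) = - 47 \left(\left(-6\right) \left(-1\right) + 3\right) = - 47 \left(6 + 3\right) = \left(-47\right) 9 = -423$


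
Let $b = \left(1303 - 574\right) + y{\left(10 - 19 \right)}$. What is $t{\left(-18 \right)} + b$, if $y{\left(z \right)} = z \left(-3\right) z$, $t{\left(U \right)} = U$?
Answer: $468$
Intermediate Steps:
$y{\left(z \right)} = - 3 z^{2}$ ($y{\left(z \right)} = - 3 z z = - 3 z^{2}$)
$b = 486$ ($b = \left(1303 - 574\right) - 3 \left(10 - 19\right)^{2} = 729 - 3 \left(10 - 19\right)^{2} = 729 - 3 \left(-9\right)^{2} = 729 - 243 = 486$)
$t{\left(-18 \right)} + b = -18 + 486 = 468$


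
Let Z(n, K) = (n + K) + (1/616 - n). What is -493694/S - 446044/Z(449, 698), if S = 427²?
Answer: -50309555104702/78395817801 ≈ -641.74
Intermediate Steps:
Z(n, K) = 1/616 + K (Z(n, K) = (K + n) + (1/616 - n) = 1/616 + K)
S = 182329
-493694/S - 446044/Z(449, 698) = -493694/182329 - 446044/(1/616 + 698) = -493694*1/182329 - 446044/429969/616 = -493694/182329 - 446044*616/429969 = -493694/182329 - 274763104/429969 = -50309555104702/78395817801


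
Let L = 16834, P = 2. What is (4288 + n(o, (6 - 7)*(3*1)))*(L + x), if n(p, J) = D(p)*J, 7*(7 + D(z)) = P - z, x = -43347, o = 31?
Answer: -802018250/7 ≈ -1.1457e+8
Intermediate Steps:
D(z) = -47/7 - z/7 (D(z) = -7 + (2 - z)/7 = -7 + (2/7 - z/7) = -47/7 - z/7)
n(p, J) = J*(-47/7 - p/7) (n(p, J) = (-47/7 - p/7)*J = J*(-47/7 - p/7))
(4288 + n(o, (6 - 7)*(3*1)))*(L + x) = (4288 - (6 - 7)*(3*1)*(47 + 31)/7)*(16834 - 43347) = (4288 - 1/7*(-1*3)*78)*(-26513) = (4288 - 1/7*(-3)*78)*(-26513) = (4288 + 234/7)*(-26513) = (30250/7)*(-26513) = -802018250/7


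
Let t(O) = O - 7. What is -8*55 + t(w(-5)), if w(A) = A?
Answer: -452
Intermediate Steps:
t(O) = -7 + O
-8*55 + t(w(-5)) = -8*55 + (-7 - 5) = -440 - 12 = -452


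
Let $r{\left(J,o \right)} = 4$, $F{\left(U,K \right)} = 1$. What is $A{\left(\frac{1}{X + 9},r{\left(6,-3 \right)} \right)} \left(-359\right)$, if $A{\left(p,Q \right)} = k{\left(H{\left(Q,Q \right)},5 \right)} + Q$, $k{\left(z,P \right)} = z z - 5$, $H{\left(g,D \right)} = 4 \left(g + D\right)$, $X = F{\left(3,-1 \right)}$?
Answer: $-367257$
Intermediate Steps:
$X = 1$
$H{\left(g,D \right)} = 4 D + 4 g$ ($H{\left(g,D \right)} = 4 \left(D + g\right) = 4 D + 4 g$)
$k{\left(z,P \right)} = -5 + z^{2}$ ($k{\left(z,P \right)} = z^{2} - 5 = -5 + z^{2}$)
$A{\left(p,Q \right)} = -5 + Q + 64 Q^{2}$ ($A{\left(p,Q \right)} = \left(-5 + \left(4 Q + 4 Q\right)^{2}\right) + Q = \left(-5 + \left(8 Q\right)^{2}\right) + Q = \left(-5 + 64 Q^{2}\right) + Q = -5 + Q + 64 Q^{2}$)
$A{\left(\frac{1}{X + 9},r{\left(6,-3 \right)} \right)} \left(-359\right) = \left(-5 + 4 + 64 \cdot 4^{2}\right) \left(-359\right) = \left(-5 + 4 + 64 \cdot 16\right) \left(-359\right) = \left(-5 + 4 + 1024\right) \left(-359\right) = 1023 \left(-359\right) = -367257$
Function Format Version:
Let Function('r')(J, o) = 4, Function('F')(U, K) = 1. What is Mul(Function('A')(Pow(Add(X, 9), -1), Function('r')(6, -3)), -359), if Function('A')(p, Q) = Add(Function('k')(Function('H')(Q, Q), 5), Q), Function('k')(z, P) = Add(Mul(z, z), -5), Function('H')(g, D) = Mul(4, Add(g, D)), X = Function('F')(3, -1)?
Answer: -367257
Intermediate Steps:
X = 1
Function('H')(g, D) = Add(Mul(4, D), Mul(4, g)) (Function('H')(g, D) = Mul(4, Add(D, g)) = Add(Mul(4, D), Mul(4, g)))
Function('k')(z, P) = Add(-5, Pow(z, 2)) (Function('k')(z, P) = Add(Pow(z, 2), -5) = Add(-5, Pow(z, 2)))
Function('A')(p, Q) = Add(-5, Q, Mul(64, Pow(Q, 2))) (Function('A')(p, Q) = Add(Add(-5, Pow(Add(Mul(4, Q), Mul(4, Q)), 2)), Q) = Add(Add(-5, Pow(Mul(8, Q), 2)), Q) = Add(Add(-5, Mul(64, Pow(Q, 2))), Q) = Add(-5, Q, Mul(64, Pow(Q, 2))))
Mul(Function('A')(Pow(Add(X, 9), -1), Function('r')(6, -3)), -359) = Mul(Add(-5, 4, Mul(64, Pow(4, 2))), -359) = Mul(Add(-5, 4, Mul(64, 16)), -359) = Mul(Add(-5, 4, 1024), -359) = Mul(1023, -359) = -367257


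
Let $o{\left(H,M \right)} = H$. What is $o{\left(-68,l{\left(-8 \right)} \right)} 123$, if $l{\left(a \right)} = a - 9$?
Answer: $-8364$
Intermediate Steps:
$l{\left(a \right)} = -9 + a$
$o{\left(-68,l{\left(-8 \right)} \right)} 123 = \left(-68\right) 123 = -8364$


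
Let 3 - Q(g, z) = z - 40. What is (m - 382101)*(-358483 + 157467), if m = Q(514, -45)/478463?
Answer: 36749984464725800/478463 ≈ 7.6808e+10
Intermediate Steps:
Q(g, z) = 43 - z (Q(g, z) = 3 - (z - 40) = 3 - (-40 + z) = 3 + (40 - z) = 43 - z)
m = 88/478463 (m = (43 - 1*(-45))/478463 = (43 + 45)*(1/478463) = 88*(1/478463) = 88/478463 ≈ 0.00018392)
(m - 382101)*(-358483 + 157467) = (88/478463 - 382101)*(-358483 + 157467) = -182821190675/478463*(-201016) = 36749984464725800/478463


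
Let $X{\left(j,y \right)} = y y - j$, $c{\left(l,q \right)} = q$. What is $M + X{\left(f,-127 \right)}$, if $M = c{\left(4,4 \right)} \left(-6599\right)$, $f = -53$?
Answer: $-10214$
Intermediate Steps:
$X{\left(j,y \right)} = y^{2} - j$
$M = -26396$ ($M = 4 \left(-6599\right) = -26396$)
$M + X{\left(f,-127 \right)} = -26396 + \left(\left(-127\right)^{2} - -53\right) = -26396 + \left(16129 + 53\right) = -26396 + 16182 = -10214$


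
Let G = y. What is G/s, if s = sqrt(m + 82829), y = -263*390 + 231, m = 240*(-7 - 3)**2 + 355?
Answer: -34113*sqrt(6699)/8932 ≈ -312.59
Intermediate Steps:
m = 24355 (m = 240*(-10)**2 + 355 = 240*100 + 355 = 24000 + 355 = 24355)
y = -102339 (y = -102570 + 231 = -102339)
G = -102339
s = 4*sqrt(6699) (s = sqrt(24355 + 82829) = sqrt(107184) = 4*sqrt(6699) ≈ 327.39)
G/s = -102339*sqrt(6699)/26796 = -34113*sqrt(6699)/8932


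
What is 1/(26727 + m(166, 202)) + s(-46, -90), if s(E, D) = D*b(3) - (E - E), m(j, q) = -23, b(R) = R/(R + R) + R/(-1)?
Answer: 6008401/26704 ≈ 225.00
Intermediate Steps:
b(R) = ½ - R (b(R) = R/((2*R)) + R*(-1) = R*(1/(2*R)) - R = ½ - R)
s(E, D) = -5*D/2 (s(E, D) = D*(½ - 1*3) - (E - E) = D*(½ - 3) - 1*0 = D*(-5/2) + 0 = -5*D/2 + 0 = -5*D/2)
1/(26727 + m(166, 202)) + s(-46, -90) = 1/(26727 - 23) - 5/2*(-90) = 1/26704 + 225 = 6008401/26704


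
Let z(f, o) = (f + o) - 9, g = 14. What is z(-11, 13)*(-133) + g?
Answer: 945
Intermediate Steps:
z(f, o) = -9 + f + o
z(-11, 13)*(-133) + g = (-9 - 11 + 13)*(-133) + 14 = -7*(-133) + 14 = 931 + 14 = 945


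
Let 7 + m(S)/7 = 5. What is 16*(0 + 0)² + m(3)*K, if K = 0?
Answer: 0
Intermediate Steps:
m(S) = -14 (m(S) = -49 + 7*5 = -49 + 35 = -14)
16*(0 + 0)² + m(3)*K = 16*(0 + 0)² - 14*0 = 16*0² + 0 = 16*0 + 0 = 0 + 0 = 0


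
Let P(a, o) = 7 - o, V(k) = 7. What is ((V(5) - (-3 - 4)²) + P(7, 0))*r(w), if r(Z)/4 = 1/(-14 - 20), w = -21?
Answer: 70/17 ≈ 4.1176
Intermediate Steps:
r(Z) = -2/17 (r(Z) = 4/(-14 - 20) = 4/(-34) = 4*(-1/34) = -2/17)
((V(5) - (-3 - 4)²) + P(7, 0))*r(w) = ((7 - (-3 - 4)²) + (7 - 1*0))*(-2/17) = ((7 - 1*(-7)²) + (7 + 0))*(-2/17) = ((7 - 1*49) + 7)*(-2/17) = ((7 - 49) + 7)*(-2/17) = (-42 + 7)*(-2/17) = -35*(-2/17) = 70/17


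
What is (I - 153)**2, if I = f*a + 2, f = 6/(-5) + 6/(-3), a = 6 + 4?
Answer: 33489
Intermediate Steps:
a = 10
f = -16/5 (f = 6*(-1/5) + 6*(-1/3) = -6/5 - 2 = -16/5 ≈ -3.2000)
I = -30 (I = -16/5*10 + 2 = -32 + 2 = -30)
(I - 153)**2 = (-30 - 153)**2 = (-183)**2 = 33489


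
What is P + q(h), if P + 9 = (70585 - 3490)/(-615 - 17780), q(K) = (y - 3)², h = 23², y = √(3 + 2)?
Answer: 4976/3679 - 6*√5 ≈ -12.064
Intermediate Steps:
y = √5 ≈ 2.2361
h = 529
q(K) = (-3 + √5)² (q(K) = (√5 - 3)² = (-3 + √5)²)
P = -46530/3679 (P = -9 + (70585 - 3490)/(-615 - 17780) = -9 + 67095/(-18395) = -9 + 67095*(-1/18395) = -9 - 13419/3679 = -46530/3679 ≈ -12.647)
P + q(h) = -46530/3679 + (3 - √5)²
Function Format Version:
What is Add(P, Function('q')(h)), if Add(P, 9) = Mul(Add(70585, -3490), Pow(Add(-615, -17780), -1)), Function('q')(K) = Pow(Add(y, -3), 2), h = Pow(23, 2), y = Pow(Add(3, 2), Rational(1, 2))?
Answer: Add(Rational(4976, 3679), Mul(-6, Pow(5, Rational(1, 2)))) ≈ -12.064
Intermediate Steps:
y = Pow(5, Rational(1, 2)) ≈ 2.2361
h = 529
Function('q')(K) = Pow(Add(-3, Pow(5, Rational(1, 2))), 2) (Function('q')(K) = Pow(Add(Pow(5, Rational(1, 2)), -3), 2) = Pow(Add(-3, Pow(5, Rational(1, 2))), 2))
P = Rational(-46530, 3679) (P = Add(-9, Mul(Add(70585, -3490), Pow(Add(-615, -17780), -1))) = Add(-9, Mul(67095, Pow(-18395, -1))) = Add(-9, Mul(67095, Rational(-1, 18395))) = Add(-9, Rational(-13419, 3679)) = Rational(-46530, 3679) ≈ -12.647)
Add(P, Function('q')(h)) = Add(Rational(-46530, 3679), Pow(Add(3, Mul(-1, Pow(5, Rational(1, 2)))), 2))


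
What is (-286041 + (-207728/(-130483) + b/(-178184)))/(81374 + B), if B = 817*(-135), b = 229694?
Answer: 3325220654023001/336206377320556 ≈ 9.8904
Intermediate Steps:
B = -110295
(-286041 + (-207728/(-130483) + b/(-178184)))/(81374 + B) = (-286041 + (-207728/(-130483) + 229694/(-178184)))/(81374 - 110295) = (-286041 + (-207728*(-1/130483) + 229694*(-1/178184)))/(-28921) = (-286041 + (207728/130483 - 114847/89092))*(-1/28921) = (-286041 + 3521321875/11624991436)*(-1/28921) = -3325220654023001/11624991436*(-1/28921) = 3325220654023001/336206377320556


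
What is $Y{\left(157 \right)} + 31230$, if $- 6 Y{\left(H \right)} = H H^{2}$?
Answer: $- \frac{3682513}{6} \approx -6.1375 \cdot 10^{5}$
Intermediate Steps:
$Y{\left(H \right)} = - \frac{H^{3}}{6}$ ($Y{\left(H \right)} = - \frac{H H^{2}}{6} = - \frac{H^{3}}{6}$)
$Y{\left(157 \right)} + 31230 = - \frac{157^{3}}{6} + 31230 = \left(- \frac{1}{6}\right) 3869893 + 31230 = - \frac{3869893}{6} + 31230 = - \frac{3682513}{6}$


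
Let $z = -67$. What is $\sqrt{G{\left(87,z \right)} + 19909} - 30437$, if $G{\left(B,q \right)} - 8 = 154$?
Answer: $-30437 + \sqrt{20071} \approx -30295.0$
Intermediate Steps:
$G{\left(B,q \right)} = 162$ ($G{\left(B,q \right)} = 8 + 154 = 162$)
$\sqrt{G{\left(87,z \right)} + 19909} - 30437 = \sqrt{162 + 19909} - 30437 = \sqrt{20071} - 30437 = -30437 + \sqrt{20071}$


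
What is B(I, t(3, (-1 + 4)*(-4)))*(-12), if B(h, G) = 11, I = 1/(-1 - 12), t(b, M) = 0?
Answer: -132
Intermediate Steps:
I = -1/13 (I = 1/(-13) = -1/13 ≈ -0.076923)
B(I, t(3, (-1 + 4)*(-4)))*(-12) = 11*(-12) = -132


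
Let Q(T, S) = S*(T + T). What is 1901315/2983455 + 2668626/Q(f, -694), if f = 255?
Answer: -14291714023/2070517770 ≈ -6.9025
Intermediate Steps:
Q(T, S) = 2*S*T (Q(T, S) = S*(2*T) = 2*S*T)
1901315/2983455 + 2668626/Q(f, -694) = 1901315/2983455 + 2668626/((2*(-694)*255)) = 1901315*(1/2983455) + 2668626/(-353940) = 380263/596691 + 2668626*(-1/353940) = 380263/596691 - 26163/3470 = -14291714023/2070517770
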